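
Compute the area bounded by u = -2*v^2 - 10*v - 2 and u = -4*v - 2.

Both boundary curves give u as a function of v, so integrate with respect to v. Setting them equal: -2*v^2 - 6*v = 0, i.e. -2*v*(v + 3) = 0, so they meet at v = -3, 0.
For v in [-3, 0], u = -2*v^2 - 10*v - 2 is on the right; area = ∫[-3,0] (-2*v^2 - 6*v) dv = 9.

9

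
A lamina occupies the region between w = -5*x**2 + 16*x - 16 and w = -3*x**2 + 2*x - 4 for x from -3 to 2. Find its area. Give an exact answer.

127

The difference (-5*x**2 + 16*x - 16) - (-3*x**2 + 2*x - 4) = -2*x**2 + 14*x - 12 changes sign at x = 1 inside [-3, 2], so split the integral there.
∫[-3,1] (-2*x**2 + 14*x - 12) dx = -368/3; the area of that piece is 368/3.
∫[1,2] (-2*x**2 + 14*x - 12) dx = 13/3.
Total area = 368/3 + 13/3 = 127.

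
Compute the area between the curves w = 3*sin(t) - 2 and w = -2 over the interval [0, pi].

6

On [0, pi], (3*sin(t) - 2) - (-2) = 3*sin(t) is ≥ 0 throughout, so the area is a single integral of |3*sin(t)|.
∫[0,pi] (3*sin(t)) dt = 6.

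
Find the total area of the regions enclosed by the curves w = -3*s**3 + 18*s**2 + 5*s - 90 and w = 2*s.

Set the curves equal: -3*s**3 + 18*s**2 + 5*s - 90 = 2*s, so -3*s**3 + 18*s**2 + 3*s - 90 = 0, which factors as -3*(s - 5)*(s - 3)*(s + 2) = 0. The curves meet at s = -2, 3, 5.
On [-2, 3], w = 2*s is on top; that piece has area ∫[-2,3] (-(-3*s**3 + 18*s**2 + 3*s - 90)) ds = 1125/4.
On [3, 5], w = -3*s**3 + 18*s**2 + 5*s - 90 is on top; that piece has area ∫[3,5] (-3*s**3 + 18*s**2 + 3*s - 90) ds = 24.
Total enclosed area = 1125/4 + 24 = 1221/4.

1221/4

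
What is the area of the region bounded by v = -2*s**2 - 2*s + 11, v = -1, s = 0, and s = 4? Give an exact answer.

40

The difference (-2*s**2 - 2*s + 11) - (-1) = -2*s**2 - 2*s + 12 changes sign at s = 2 inside [0, 4], so split the integral there.
∫[0,2] (-2*s**2 - 2*s + 12) ds = 44/3.
∫[2,4] (-2*s**2 - 2*s + 12) ds = -76/3; the area of that piece is 76/3.
Total area = 44/3 + 76/3 = 40.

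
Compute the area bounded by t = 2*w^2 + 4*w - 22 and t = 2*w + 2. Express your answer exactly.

343/3

Both boundary curves give t as a function of w, so integrate with respect to w. Setting them equal: 2*w^2 + 2*w - 24 = 0, i.e. 2*(w - 3)*(w + 4) = 0, so they meet at w = -4, 3.
For w in [-4, 3], t = 2*w^2 + 4*w - 22 is on the left; area = ∫[-4,3] (-(2*w^2 + 2*w - 24)) dw = 343/3.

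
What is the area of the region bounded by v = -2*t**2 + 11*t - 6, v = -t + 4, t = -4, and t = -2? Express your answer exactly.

On [-4, -2], (-2*t**2 + 11*t - 6) - (-t + 4) = -2*t**2 + 12*t - 10 is ≤ 0 throughout, so the area is a single integral of |-2*t**2 + 12*t - 10|.
∫[-4,-2] (-2*t**2 + 12*t - 10) dt = -388/3; the area of that piece is 388/3.

388/3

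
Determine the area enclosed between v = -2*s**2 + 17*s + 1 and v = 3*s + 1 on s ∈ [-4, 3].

599/3

The difference (-2*s**2 + 17*s + 1) - (3*s + 1) = -2*s**2 + 14*s changes sign at s = 0 inside [-4, 3], so split the integral there.
∫[-4,0] (-2*s**2 + 14*s) ds = -464/3; the area of that piece is 464/3.
∫[0,3] (-2*s**2 + 14*s) ds = 45.
Total area = 464/3 + 45 = 599/3.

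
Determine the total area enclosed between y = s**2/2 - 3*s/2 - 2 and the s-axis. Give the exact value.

125/12

The curve meets the s-axis where s**2/2 - 3*s/2 - 2 = 0, i.e. (s - 4)*(s + 1)/2 = 0, at s = -1, 4.
On [-1, 4] the curve lies below the axis; ∫[-1,4] (s**2/2 - 3*s/2 - 2) ds = -125/12, giving area 125/12.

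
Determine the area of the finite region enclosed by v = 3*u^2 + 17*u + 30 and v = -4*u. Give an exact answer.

Set the curves equal: 3*u^2 + 17*u + 30 = -4*u, so 3*u^2 + 21*u + 30 = 0, which factors as 3*(u + 2)*(u + 5) = 0. The curves meet at u = -5, -2.
On [-5, -2], v = -4*u is on top; that piece has area ∫[-5,-2] (-(3*u^2 + 21*u + 30)) du = 27/2.

27/2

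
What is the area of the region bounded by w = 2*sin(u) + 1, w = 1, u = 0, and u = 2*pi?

The difference (2*sin(u) + 1) - (1) = 2*sin(u) changes sign at u = pi inside [0, 2*pi], so split the integral there.
∫[0,pi] (2*sin(u)) du = 4.
∫[pi,2*pi] (2*sin(u)) du = -4; the area of that piece is 4.
Total area = 4 + 4 = 8.

8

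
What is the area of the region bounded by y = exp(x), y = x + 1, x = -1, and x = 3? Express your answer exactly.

-8 - exp(-1) + exp(3)

On [-1, 3], (exp(x)) - (x + 1) = -x + exp(x) - 1 is ≥ 0 throughout, so the area is a single integral of |-x + exp(x) - 1|.
∫[-1,3] (-x + exp(x) - 1) dx = -8 - exp(-1) + exp(3).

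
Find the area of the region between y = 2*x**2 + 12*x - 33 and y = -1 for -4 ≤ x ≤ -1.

144

On [-4, -1], (2*x**2 + 12*x - 33) - (-1) = 2*x**2 + 12*x - 32 is ≤ 0 throughout, so the area is a single integral of |2*x**2 + 12*x - 32|.
∫[-4,-1] (2*x**2 + 12*x - 32) dx = -144; the area of that piece is 144.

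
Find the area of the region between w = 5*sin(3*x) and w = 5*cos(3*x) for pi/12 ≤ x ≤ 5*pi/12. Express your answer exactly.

On [pi/12, 5*pi/12], (5*sin(3*x)) - (5*cos(3*x)) = 5*sin(3*x) - 5*cos(3*x) is ≥ 0 throughout, so the area is a single integral of |5*sin(3*x) - 5*cos(3*x)|.
∫[pi/12,5*pi/12] (5*sin(3*x) - 5*cos(3*x)) dx = 10*sqrt(2)/3.

10*sqrt(2)/3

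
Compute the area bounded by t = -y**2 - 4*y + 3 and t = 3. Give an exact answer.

32/3

Both boundary curves give t as a function of y, so integrate with respect to y. Setting them equal: -y**2 - 4*y = 0, i.e. -y*(y + 4) = 0, so they meet at y = -4, 0.
For y in [-4, 0], t = -y**2 - 4*y + 3 is on the right; area = ∫[-4,0] (-y**2 - 4*y) dy = 32/3.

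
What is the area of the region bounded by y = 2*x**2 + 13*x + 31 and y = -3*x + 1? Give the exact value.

8/3

Set the curves equal: 2*x**2 + 13*x + 31 = -3*x + 1, so 2*x**2 + 16*x + 30 = 0, which factors as 2*(x + 3)*(x + 5) = 0. The curves meet at x = -5, -3.
On [-5, -3], y = -3*x + 1 is on top; that piece has area ∫[-5,-3] (-(2*x**2 + 16*x + 30)) dx = 8/3.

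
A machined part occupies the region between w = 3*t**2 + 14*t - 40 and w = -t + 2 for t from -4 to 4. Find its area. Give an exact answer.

332

The difference (3*t**2 + 14*t - 40) - (-t + 2) = 3*t**2 + 15*t - 42 changes sign at t = 2 inside [-4, 4], so split the integral there.
∫[-4,2] (3*t**2 + 15*t - 42) dt = -270; the area of that piece is 270.
∫[2,4] (3*t**2 + 15*t - 42) dt = 62.
Total area = 270 + 62 = 332.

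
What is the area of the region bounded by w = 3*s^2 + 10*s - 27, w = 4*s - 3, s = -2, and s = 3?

90

The difference (3*s^2 + 10*s - 27) - (4*s - 3) = 3*s^2 + 6*s - 24 changes sign at s = 2 inside [-2, 3], so split the integral there.
∫[-2,2] (3*s^2 + 6*s - 24) ds = -80; the area of that piece is 80.
∫[2,3] (3*s^2 + 6*s - 24) ds = 10.
Total area = 80 + 10 = 90.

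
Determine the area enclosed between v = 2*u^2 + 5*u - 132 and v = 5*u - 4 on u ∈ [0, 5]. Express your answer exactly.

On [0, 5], (2*u^2 + 5*u - 132) - (5*u - 4) = 2*u^2 - 128 is ≤ 0 throughout, so the area is a single integral of |2*u^2 - 128|.
∫[0,5] (2*u^2 - 128) du = -1670/3; the area of that piece is 1670/3.

1670/3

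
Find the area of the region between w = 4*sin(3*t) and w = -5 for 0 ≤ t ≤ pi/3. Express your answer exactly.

On [0, pi/3], (4*sin(3*t)) - (-5) = 4*sin(3*t) + 5 is ≥ 0 throughout, so the area is a single integral of |4*sin(3*t) + 5|.
∫[0,pi/3] (4*sin(3*t) + 5) dt = 8/3 + 5*pi/3.

8/3 + 5*pi/3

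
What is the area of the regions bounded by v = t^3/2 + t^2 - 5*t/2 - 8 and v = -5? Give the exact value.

253/24

Set the curves equal: t^3/2 + t^2 - 5*t/2 - 8 = -5, so t^3/2 + t^2 - 5*t/2 - 3 = 0, which factors as (t - 2)*(t + 1)*(t + 3)/2 = 0. The curves meet at t = -3, -1, 2.
On [-3, -1], v = t^3/2 + t^2 - 5*t/2 - 8 is on top; that piece has area ∫[-3,-1] (t^3/2 + t^2 - 5*t/2 - 3) dt = 8/3.
On [-1, 2], v = -5 is on top; that piece has area ∫[-1,2] (-(t^3/2 + t^2 - 5*t/2 - 3)) dt = 63/8.
Total enclosed area = 8/3 + 63/8 = 253/24.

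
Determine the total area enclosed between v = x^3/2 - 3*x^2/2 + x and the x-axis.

1/4

The curve meets the x-axis where x^3/2 - 3*x^2/2 + x = 0, i.e. x*(x - 2)*(x - 1)/2 = 0, at x = 0, 1, 2.
On [0, 1] the curve lies above the axis; ∫[0,1] (x^3/2 - 3*x^2/2 + x) dx = 1/8, giving area 1/8.
On [1, 2] the curve lies below the axis; ∫[1,2] (x^3/2 - 3*x^2/2 + x) dx = -1/8, giving area 1/8.
Total area = 1/8 + 1/8 = 1/4.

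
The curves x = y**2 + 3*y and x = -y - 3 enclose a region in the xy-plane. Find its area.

Both boundary curves give x as a function of y, so integrate with respect to y. Setting them equal: y**2 + 4*y + 3 = 0, i.e. (y + 1)*(y + 3) = 0, so they meet at y = -3, -1.
For y in [-3, -1], x = y**2 + 3*y is on the left; area = ∫[-3,-1] (-(y**2 + 4*y + 3)) dy = 4/3.

4/3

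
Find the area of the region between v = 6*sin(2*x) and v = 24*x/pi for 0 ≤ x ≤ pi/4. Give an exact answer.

On [0, pi/4], (6*sin(2*x)) - (24*x/pi) = -24*x/pi + 6*sin(2*x) is ≥ 0 throughout, so the area is a single integral of |-24*x/pi + 6*sin(2*x)|.
∫[0,pi/4] (-24*x/pi + 6*sin(2*x)) dx = 3 - 3*pi/4.

3 - 3*pi/4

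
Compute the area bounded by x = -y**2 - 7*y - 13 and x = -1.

1/6

Both boundary curves give x as a function of y, so integrate with respect to y. Setting them equal: -y**2 - 7*y - 12 = 0, i.e. -(y + 3)*(y + 4) = 0, so they meet at y = -4, -3.
For y in [-4, -3], x = -y**2 - 7*y - 13 is on the right; area = ∫[-4,-3] (-y**2 - 7*y - 12) dy = 1/6.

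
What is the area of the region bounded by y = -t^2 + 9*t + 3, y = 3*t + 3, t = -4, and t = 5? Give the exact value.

The difference (-t^2 + 9*t + 3) - (3*t + 3) = -t^2 + 6*t changes sign at t = 0 inside [-4, 5], so split the integral there.
∫[-4,0] (-t^2 + 6*t) dt = -208/3; the area of that piece is 208/3.
∫[0,5] (-t^2 + 6*t) dt = 100/3.
Total area = 208/3 + 100/3 = 308/3.

308/3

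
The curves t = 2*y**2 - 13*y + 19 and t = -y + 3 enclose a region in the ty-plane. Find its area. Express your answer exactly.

Both boundary curves give t as a function of y, so integrate with respect to y. Setting them equal: 2*y**2 - 12*y + 16 = 0, i.e. 2*(y - 4)*(y - 2) = 0, so they meet at y = 2, 4.
For y in [2, 4], t = 2*y**2 - 13*y + 19 is on the left; area = ∫[2,4] (-(2*y**2 - 12*y + 16)) dy = 8/3.

8/3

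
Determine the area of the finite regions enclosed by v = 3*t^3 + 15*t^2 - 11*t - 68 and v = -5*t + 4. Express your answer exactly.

443/2

Set the curves equal: 3*t^3 + 15*t^2 - 11*t - 68 = -5*t + 4, so 3*t^3 + 15*t^2 - 6*t - 72 = 0, which factors as 3*(t - 2)*(t + 3)*(t + 4) = 0. The curves meet at t = -4, -3, 2.
On [-4, -3], v = 3*t^3 + 15*t^2 - 11*t - 68 is on top; that piece has area ∫[-4,-3] (3*t^3 + 15*t^2 - 6*t - 72) dt = 11/4.
On [-3, 2], v = -5*t + 4 is on top; that piece has area ∫[-3,2] (-(3*t^3 + 15*t^2 - 6*t - 72)) dt = 875/4.
Total enclosed area = 11/4 + 875/4 = 443/2.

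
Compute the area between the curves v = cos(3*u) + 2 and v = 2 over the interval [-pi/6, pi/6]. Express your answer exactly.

On [-pi/6, pi/6], (cos(3*u) + 2) - (2) = cos(3*u) is ≥ 0 throughout, so the area is a single integral of |cos(3*u)|.
∫[-pi/6,pi/6] (cos(3*u)) du = 2/3.

2/3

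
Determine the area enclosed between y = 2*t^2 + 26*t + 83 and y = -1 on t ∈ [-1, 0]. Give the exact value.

On [-1, 0], (2*t^2 + 26*t + 83) - (-1) = 2*t^2 + 26*t + 84 is ≥ 0 throughout, so the area is a single integral of |2*t^2 + 26*t + 84|.
∫[-1,0] (2*t^2 + 26*t + 84) dt = 215/3.

215/3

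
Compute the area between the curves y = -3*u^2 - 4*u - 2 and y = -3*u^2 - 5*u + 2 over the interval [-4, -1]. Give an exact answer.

On [-4, -1], (-3*u^2 - 4*u - 2) - (-3*u^2 - 5*u + 2) = u - 4 is ≤ 0 throughout, so the area is a single integral of |u - 4|.
∫[-4,-1] (u - 4) du = -39/2; the area of that piece is 39/2.

39/2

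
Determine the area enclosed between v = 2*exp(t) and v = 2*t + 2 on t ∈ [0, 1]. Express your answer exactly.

-5 + 2*exp(1)

On [0, 1], (2*exp(t)) - (2*t + 2) = -2*t + 2*exp(t) - 2 is ≥ 0 throughout, so the area is a single integral of |-2*t + 2*exp(t) - 2|.
∫[0,1] (-2*t + 2*exp(t) - 2) dt = -5 + 2*exp(1).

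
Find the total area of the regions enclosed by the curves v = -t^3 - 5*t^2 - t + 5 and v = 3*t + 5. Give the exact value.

71/6

Set the curves equal: -t^3 - 5*t^2 - t + 5 = 3*t + 5, so -t^3 - 5*t^2 - 4*t = 0, which factors as -t*(t + 1)*(t + 4) = 0. The curves meet at t = -4, -1, 0.
On [-4, -1], v = 3*t + 5 is on top; that piece has area ∫[-4,-1] (-(-t^3 - 5*t^2 - 4*t)) dt = 45/4.
On [-1, 0], v = -t^3 - 5*t^2 - t + 5 is on top; that piece has area ∫[-1,0] (-t^3 - 5*t^2 - 4*t) dt = 7/12.
Total enclosed area = 45/4 + 7/12 = 71/6.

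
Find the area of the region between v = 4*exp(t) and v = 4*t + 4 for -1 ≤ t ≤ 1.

-8 - 4*exp(-1) + 4*exp(1)

On [-1, 1], (4*exp(t)) - (4*t + 4) = -4*t + 4*exp(t) - 4 is ≥ 0 throughout, so the area is a single integral of |-4*t + 4*exp(t) - 4|.
∫[-1,1] (-4*t + 4*exp(t) - 4) dt = -8 - 4*exp(-1) + 4*exp(1).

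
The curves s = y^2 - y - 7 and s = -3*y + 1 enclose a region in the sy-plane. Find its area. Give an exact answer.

Both boundary curves give s as a function of y, so integrate with respect to y. Setting them equal: y^2 + 2*y - 8 = 0, i.e. (y - 2)*(y + 4) = 0, so they meet at y = -4, 2.
For y in [-4, 2], s = y^2 - y - 7 is on the left; area = ∫[-4,2] (-(y^2 + 2*y - 8)) dy = 36.

36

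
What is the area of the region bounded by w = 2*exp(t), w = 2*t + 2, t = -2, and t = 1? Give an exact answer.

On [-2, 1], (2*exp(t)) - (2*t + 2) = -2*t + 2*exp(t) - 2 is ≥ 0 throughout, so the area is a single integral of |-2*t + 2*exp(t) - 2|.
∫[-2,1] (-2*t + 2*exp(t) - 2) dt = -3 - 2*exp(-2) + 2*exp(1).

-3 - 2*exp(-2) + 2*exp(1)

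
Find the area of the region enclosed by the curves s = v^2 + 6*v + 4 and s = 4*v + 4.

Both boundary curves give s as a function of v, so integrate with respect to v. Setting them equal: v^2 + 2*v = 0, i.e. v*(v + 2) = 0, so they meet at v = -2, 0.
For v in [-2, 0], s = v^2 + 6*v + 4 is on the left; area = ∫[-2,0] (-(v^2 + 2*v)) dv = 4/3.

4/3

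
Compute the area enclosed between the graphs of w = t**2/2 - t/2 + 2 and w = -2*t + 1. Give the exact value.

Set the curves equal: t**2/2 - t/2 + 2 = -2*t + 1, so t**2/2 + 3*t/2 + 1 = 0, which factors as (t + 1)*(t + 2)/2 = 0. The curves meet at t = -2, -1.
On [-2, -1], w = -2*t + 1 is on top; that piece has area ∫[-2,-1] (-(t**2/2 + 3*t/2 + 1)) dt = 1/12.

1/12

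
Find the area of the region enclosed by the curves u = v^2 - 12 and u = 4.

Both boundary curves give u as a function of v, so integrate with respect to v. Setting them equal: v^2 - 16 = 0, i.e. (v - 4)*(v + 4) = 0, so they meet at v = -4, 4.
For v in [-4, 4], u = v^2 - 12 is on the left; area = ∫[-4,4] (-(v^2 - 16)) dv = 256/3.

256/3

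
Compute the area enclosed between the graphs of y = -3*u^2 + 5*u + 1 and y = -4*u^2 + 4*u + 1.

1/6

Set the curves equal: -3*u^2 + 5*u + 1 = -4*u^2 + 4*u + 1, so u^2 + u = 0, which factors as u*(u + 1) = 0. The curves meet at u = -1, 0.
On [-1, 0], y = -4*u^2 + 4*u + 1 is on top; that piece has area ∫[-1,0] (-(u^2 + u)) du = 1/6.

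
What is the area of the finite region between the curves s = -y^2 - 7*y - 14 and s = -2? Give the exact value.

1/6

Both boundary curves give s as a function of y, so integrate with respect to y. Setting them equal: -y^2 - 7*y - 12 = 0, i.e. -(y + 3)*(y + 4) = 0, so they meet at y = -4, -3.
For y in [-4, -3], s = -y^2 - 7*y - 14 is on the right; area = ∫[-4,-3] (-y^2 - 7*y - 12) dy = 1/6.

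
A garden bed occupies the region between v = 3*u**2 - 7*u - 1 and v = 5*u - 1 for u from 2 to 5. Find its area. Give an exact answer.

23

The difference (3*u**2 - 7*u - 1) - (5*u - 1) = 3*u**2 - 12*u changes sign at u = 4 inside [2, 5], so split the integral there.
∫[2,4] (3*u**2 - 12*u) du = -16; the area of that piece is 16.
∫[4,5] (3*u**2 - 12*u) du = 7.
Total area = 16 + 7 = 23.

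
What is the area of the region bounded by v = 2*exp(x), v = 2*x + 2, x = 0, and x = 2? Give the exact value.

On [0, 2], (2*exp(x)) - (2*x + 2) = -2*x + 2*exp(x) - 2 is ≥ 0 throughout, so the area is a single integral of |-2*x + 2*exp(x) - 2|.
∫[0,2] (-2*x + 2*exp(x) - 2) dx = -10 + 2*exp(2).

-10 + 2*exp(2)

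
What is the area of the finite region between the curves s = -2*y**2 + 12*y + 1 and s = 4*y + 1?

64/3

Both boundary curves give s as a function of y, so integrate with respect to y. Setting them equal: -2*y**2 + 8*y = 0, i.e. -2*y*(y - 4) = 0, so they meet at y = 0, 4.
For y in [0, 4], s = -2*y**2 + 12*y + 1 is on the right; area = ∫[0,4] (-2*y**2 + 8*y) dy = 64/3.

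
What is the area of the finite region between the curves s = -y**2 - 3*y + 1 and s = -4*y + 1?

1/6

Both boundary curves give s as a function of y, so integrate with respect to y. Setting them equal: -y**2 + y = 0, i.e. -y*(y - 1) = 0, so they meet at y = 0, 1.
For y in [0, 1], s = -y**2 - 3*y + 1 is on the right; area = ∫[0,1] (-y**2 + y) dy = 1/6.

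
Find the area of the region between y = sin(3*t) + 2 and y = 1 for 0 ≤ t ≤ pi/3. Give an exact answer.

On [0, pi/3], (sin(3*t) + 2) - (1) = sin(3*t) + 1 is ≥ 0 throughout, so the area is a single integral of |sin(3*t) + 1|.
∫[0,pi/3] (sin(3*t) + 1) dt = 2/3 + pi/3.

2/3 + pi/3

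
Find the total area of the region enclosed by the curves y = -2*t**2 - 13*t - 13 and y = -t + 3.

Set the curves equal: -2*t**2 - 13*t - 13 = -t + 3, so -2*t**2 - 12*t - 16 = 0, which factors as -2*(t + 2)*(t + 4) = 0. The curves meet at t = -4, -2.
On [-4, -2], y = -2*t**2 - 13*t - 13 is on top; that piece has area ∫[-4,-2] (-2*t**2 - 12*t - 16) dt = 8/3.

8/3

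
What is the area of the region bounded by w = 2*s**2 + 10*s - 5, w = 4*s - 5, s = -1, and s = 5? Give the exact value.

482/3

The difference (2*s**2 + 10*s - 5) - (4*s - 5) = 2*s**2 + 6*s changes sign at s = 0 inside [-1, 5], so split the integral there.
∫[-1,0] (2*s**2 + 6*s) ds = -7/3; the area of that piece is 7/3.
∫[0,5] (2*s**2 + 6*s) ds = 475/3.
Total area = 7/3 + 475/3 = 482/3.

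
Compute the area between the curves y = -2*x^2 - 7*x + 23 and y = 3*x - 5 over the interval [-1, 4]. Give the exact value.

313/3

The difference (-2*x^2 - 7*x + 23) - (3*x - 5) = -2*x^2 - 10*x + 28 changes sign at x = 2 inside [-1, 4], so split the integral there.
∫[-1,2] (-2*x^2 - 10*x + 28) dx = 63.
∫[2,4] (-2*x^2 - 10*x + 28) dx = -124/3; the area of that piece is 124/3.
Total area = 63 + 124/3 = 313/3.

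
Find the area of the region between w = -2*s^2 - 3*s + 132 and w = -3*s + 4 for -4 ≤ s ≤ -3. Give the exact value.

On [-4, -3], (-2*s^2 - 3*s + 132) - (-3*s + 4) = -2*s^2 + 128 is ≥ 0 throughout, so the area is a single integral of |-2*s^2 + 128|.
∫[-4,-3] (-2*s^2 + 128) ds = 310/3.

310/3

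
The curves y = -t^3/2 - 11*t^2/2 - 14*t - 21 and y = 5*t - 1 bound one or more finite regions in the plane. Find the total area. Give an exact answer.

Set the curves equal: -t^3/2 - 11*t^2/2 - 14*t - 21 = 5*t - 1, so -t^3/2 - 11*t^2/2 - 19*t - 20 = 0, which factors as -(t + 2)*(t + 4)*(t + 5)/2 = 0. The curves meet at t = -5, -4, -2.
On [-5, -4], y = 5*t - 1 is on top; that piece has area ∫[-5,-4] (-(-t^3/2 - 11*t^2/2 - 19*t - 20)) dt = 5/24.
On [-4, -2], y = -t^3/2 - 11*t^2/2 - 14*t - 21 is on top; that piece has area ∫[-4,-2] (-t^3/2 - 11*t^2/2 - 19*t - 20) dt = 4/3.
Total enclosed area = 5/24 + 4/3 = 37/24.

37/24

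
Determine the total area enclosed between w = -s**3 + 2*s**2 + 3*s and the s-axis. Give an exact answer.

71/6

The curve meets the s-axis where -s**3 + 2*s**2 + 3*s = 0, i.e. -s*(s - 3)*(s + 1) = 0, at s = -1, 0, 3.
On [-1, 0] the curve lies below the axis; ∫[-1,0] (-s**3 + 2*s**2 + 3*s) ds = -7/12, giving area 7/12.
On [0, 3] the curve lies above the axis; ∫[0,3] (-s**3 + 2*s**2 + 3*s) ds = 45/4, giving area 45/4.
Total area = 7/12 + 45/4 = 71/6.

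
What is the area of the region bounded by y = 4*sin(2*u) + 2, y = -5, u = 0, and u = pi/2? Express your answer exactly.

On [0, pi/2], (4*sin(2*u) + 2) - (-5) = 4*sin(2*u) + 7 is ≥ 0 throughout, so the area is a single integral of |4*sin(2*u) + 7|.
∫[0,pi/2] (4*sin(2*u) + 7) du = 4 + 7*pi/2.

4 + 7*pi/2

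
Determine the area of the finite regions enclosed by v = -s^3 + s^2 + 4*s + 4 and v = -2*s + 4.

Set the curves equal: -s^3 + s^2 + 4*s + 4 = -2*s + 4, so -s^3 + s^2 + 6*s = 0, which factors as -s*(s - 3)*(s + 2) = 0. The curves meet at s = -2, 0, 3.
On [-2, 0], v = -2*s + 4 is on top; that piece has area ∫[-2,0] (-(-s^3 + s^2 + 6*s)) ds = 16/3.
On [0, 3], v = -s^3 + s^2 + 4*s + 4 is on top; that piece has area ∫[0,3] (-s^3 + s^2 + 6*s) ds = 63/4.
Total enclosed area = 16/3 + 63/4 = 253/12.

253/12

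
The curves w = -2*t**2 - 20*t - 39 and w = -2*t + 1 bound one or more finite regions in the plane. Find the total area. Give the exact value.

1/3

Set the curves equal: -2*t**2 - 20*t - 39 = -2*t + 1, so -2*t**2 - 18*t - 40 = 0, which factors as -2*(t + 4)*(t + 5) = 0. The curves meet at t = -5, -4.
On [-5, -4], w = -2*t**2 - 20*t - 39 is on top; that piece has area ∫[-5,-4] (-2*t**2 - 18*t - 40) dt = 1/3.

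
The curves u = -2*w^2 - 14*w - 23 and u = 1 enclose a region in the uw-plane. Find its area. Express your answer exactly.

1/3

Both boundary curves give u as a function of w, so integrate with respect to w. Setting them equal: -2*w^2 - 14*w - 24 = 0, i.e. -2*(w + 3)*(w + 4) = 0, so they meet at w = -4, -3.
For w in [-4, -3], u = -2*w^2 - 14*w - 23 is on the right; area = ∫[-4,-3] (-2*w^2 - 14*w - 24) dw = 1/3.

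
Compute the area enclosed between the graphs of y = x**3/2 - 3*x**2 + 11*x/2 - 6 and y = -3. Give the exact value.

Set the curves equal: x**3/2 - 3*x**2 + 11*x/2 - 6 = -3, so x**3/2 - 3*x**2 + 11*x/2 - 3 = 0, which factors as (x - 3)*(x - 2)*(x - 1)/2 = 0. The curves meet at x = 1, 2, 3.
On [1, 2], y = x**3/2 - 3*x**2 + 11*x/2 - 6 is on top; that piece has area ∫[1,2] (x**3/2 - 3*x**2 + 11*x/2 - 3) dx = 1/8.
On [2, 3], y = -3 is on top; that piece has area ∫[2,3] (-(x**3/2 - 3*x**2 + 11*x/2 - 3)) dx = 1/8.
Total enclosed area = 1/8 + 1/8 = 1/4.

1/4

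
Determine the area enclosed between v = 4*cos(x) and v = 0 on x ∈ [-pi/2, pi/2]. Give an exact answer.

On [-pi/2, pi/2], (4*cos(x)) - (0) = 4*cos(x) is ≥ 0 throughout, so the area is a single integral of |4*cos(x)|.
∫[-pi/2,pi/2] (4*cos(x)) dx = 8.

8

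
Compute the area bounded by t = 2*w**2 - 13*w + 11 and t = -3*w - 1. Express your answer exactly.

1/3

Both boundary curves give t as a function of w, so integrate with respect to w. Setting them equal: 2*w**2 - 10*w + 12 = 0, i.e. 2*(w - 3)*(w - 2) = 0, so they meet at w = 2, 3.
For w in [2, 3], t = 2*w**2 - 13*w + 11 is on the left; area = ∫[2,3] (-(2*w**2 - 10*w + 12)) dw = 1/3.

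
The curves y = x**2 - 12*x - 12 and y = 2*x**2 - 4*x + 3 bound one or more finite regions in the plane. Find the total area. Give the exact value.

4/3

Set the curves equal: x**2 - 12*x - 12 = 2*x**2 - 4*x + 3, so -x**2 - 8*x - 15 = 0, which factors as -(x + 3)*(x + 5) = 0. The curves meet at x = -5, -3.
On [-5, -3], y = x**2 - 12*x - 12 is on top; that piece has area ∫[-5,-3] (-x**2 - 8*x - 15) dx = 4/3.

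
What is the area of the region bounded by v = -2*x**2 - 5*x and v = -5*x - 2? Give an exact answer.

8/3

Set the curves equal: -2*x**2 - 5*x = -5*x - 2, so -2*x**2 + 2 = 0, which factors as -2*(x - 1)*(x + 1) = 0. The curves meet at x = -1, 1.
On [-1, 1], v = -2*x**2 - 5*x is on top; that piece has area ∫[-1,1] (-2*x**2 + 2) dx = 8/3.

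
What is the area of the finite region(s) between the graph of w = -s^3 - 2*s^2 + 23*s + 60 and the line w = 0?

5137/12

The curve meets the s-axis where -s^3 - 2*s^2 + 23*s + 60 = 0, i.e. -(s - 5)*(s + 3)*(s + 4) = 0, at s = -4, -3, 5.
On [-4, -3] the curve lies below the axis; ∫[-4,-3] (-s^3 - 2*s^2 + 23*s + 60) ds = -17/12, giving area 17/12.
On [-3, 5] the curve lies above the axis; ∫[-3,5] (-s^3 - 2*s^2 + 23*s + 60) ds = 1280/3, giving area 1280/3.
Total area = 17/12 + 1280/3 = 5137/12.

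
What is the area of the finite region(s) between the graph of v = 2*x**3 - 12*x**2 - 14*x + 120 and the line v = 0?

The curve meets the x-axis where 2*x**3 - 12*x**2 - 14*x + 120 = 0, i.e. 2*(x - 5)*(x - 4)*(x + 3) = 0, at x = -3, 4, 5.
On [-3, 4] the curve lies above the axis; ∫[-3,4] (2*x**3 - 12*x**2 - 14*x + 120) dx = 1029/2, giving area 1029/2.
On [4, 5] the curve lies below the axis; ∫[4,5] (2*x**3 - 12*x**2 - 14*x + 120) dx = -5/2, giving area 5/2.
Total area = 1029/2 + 5/2 = 517.

517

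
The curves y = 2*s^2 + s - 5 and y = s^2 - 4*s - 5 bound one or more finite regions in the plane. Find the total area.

125/6

Set the curves equal: 2*s^2 + s - 5 = s^2 - 4*s - 5, so s^2 + 5*s = 0, which factors as s*(s + 5) = 0. The curves meet at s = -5, 0.
On [-5, 0], y = s^2 - 4*s - 5 is on top; that piece has area ∫[-5,0] (-(s^2 + 5*s)) ds = 125/6.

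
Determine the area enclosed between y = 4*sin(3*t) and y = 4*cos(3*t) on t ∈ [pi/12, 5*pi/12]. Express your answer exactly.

8*sqrt(2)/3

On [pi/12, 5*pi/12], (4*sin(3*t)) - (4*cos(3*t)) = 4*sin(3*t) - 4*cos(3*t) is ≥ 0 throughout, so the area is a single integral of |4*sin(3*t) - 4*cos(3*t)|.
∫[pi/12,5*pi/12] (4*sin(3*t) - 4*cos(3*t)) dt = 8*sqrt(2)/3.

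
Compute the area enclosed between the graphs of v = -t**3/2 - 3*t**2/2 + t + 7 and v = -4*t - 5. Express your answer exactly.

407/8

Set the curves equal: -t**3/2 - 3*t**2/2 + t + 7 = -4*t - 5, so -t**3/2 - 3*t**2/2 + 5*t + 12 = 0, which factors as -(t - 3)*(t + 2)*(t + 4)/2 = 0. The curves meet at t = -4, -2, 3.
On [-4, -2], v = -4*t - 5 is on top; that piece has area ∫[-4,-2] (-(-t**3/2 - 3*t**2/2 + 5*t + 12)) dt = 4.
On [-2, 3], v = -t**3/2 - 3*t**2/2 + t + 7 is on top; that piece has area ∫[-2,3] (-t**3/2 - 3*t**2/2 + 5*t + 12) dt = 375/8.
Total enclosed area = 4 + 375/8 = 407/8.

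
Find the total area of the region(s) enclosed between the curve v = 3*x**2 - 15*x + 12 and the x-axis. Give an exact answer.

The curve meets the x-axis where 3*x**2 - 15*x + 12 = 0, i.e. 3*(x - 4)*(x - 1) = 0, at x = 1, 4.
On [1, 4] the curve lies below the axis; ∫[1,4] (3*x**2 - 15*x + 12) dx = -27/2, giving area 27/2.

27/2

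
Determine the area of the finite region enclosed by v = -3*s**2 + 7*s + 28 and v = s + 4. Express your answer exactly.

108

Set the curves equal: -3*s**2 + 7*s + 28 = s + 4, so -3*s**2 + 6*s + 24 = 0, which factors as -3*(s - 4)*(s + 2) = 0. The curves meet at s = -2, 4.
On [-2, 4], v = -3*s**2 + 7*s + 28 is on top; that piece has area ∫[-2,4] (-3*s**2 + 6*s + 24) ds = 108.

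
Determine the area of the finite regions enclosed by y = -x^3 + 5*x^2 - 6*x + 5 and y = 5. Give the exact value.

Set the curves equal: -x^3 + 5*x^2 - 6*x + 5 = 5, so -x^3 + 5*x^2 - 6*x = 0, which factors as -x*(x - 3)*(x - 2) = 0. The curves meet at x = 0, 2, 3.
On [0, 2], y = 5 is on top; that piece has area ∫[0,2] (-(-x^3 + 5*x^2 - 6*x)) dx = 8/3.
On [2, 3], y = -x^3 + 5*x^2 - 6*x + 5 is on top; that piece has area ∫[2,3] (-x^3 + 5*x^2 - 6*x) dx = 5/12.
Total enclosed area = 8/3 + 5/12 = 37/12.

37/12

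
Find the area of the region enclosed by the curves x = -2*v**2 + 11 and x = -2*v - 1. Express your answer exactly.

Both boundary curves give x as a function of v, so integrate with respect to v. Setting them equal: -2*v**2 + 2*v + 12 = 0, i.e. -2*(v - 3)*(v + 2) = 0, so they meet at v = -2, 3.
For v in [-2, 3], x = -2*v**2 + 11 is on the right; area = ∫[-2,3] (-2*v**2 + 2*v + 12) dv = 125/3.

125/3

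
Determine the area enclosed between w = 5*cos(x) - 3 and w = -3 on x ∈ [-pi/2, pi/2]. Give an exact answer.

10

On [-pi/2, pi/2], (5*cos(x) - 3) - (-3) = 5*cos(x) is ≥ 0 throughout, so the area is a single integral of |5*cos(x)|.
∫[-pi/2,pi/2] (5*cos(x)) dx = 10.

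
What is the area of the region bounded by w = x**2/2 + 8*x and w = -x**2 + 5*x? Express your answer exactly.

Set the curves equal: x**2/2 + 8*x = -x**2 + 5*x, so 3*x**2/2 + 3*x = 0, which factors as 3*x*(x + 2)/2 = 0. The curves meet at x = -2, 0.
On [-2, 0], w = -x**2 + 5*x is on top; that piece has area ∫[-2,0] (-(3*x**2/2 + 3*x)) dx = 2.

2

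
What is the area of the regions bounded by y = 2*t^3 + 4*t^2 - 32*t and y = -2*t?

Set the curves equal: 2*t^3 + 4*t^2 - 32*t = -2*t, so 2*t^3 + 4*t^2 - 30*t = 0, which factors as 2*t*(t - 3)*(t + 5) = 0. The curves meet at t = -5, 0, 3.
On [-5, 0], y = 2*t^3 + 4*t^2 - 32*t is on top; that piece has area ∫[-5,0] (2*t^3 + 4*t^2 - 30*t) dt = 1375/6.
On [0, 3], y = -2*t is on top; that piece has area ∫[0,3] (-(2*t^3 + 4*t^2 - 30*t)) dt = 117/2.
Total enclosed area = 1375/6 + 117/2 = 863/3.

863/3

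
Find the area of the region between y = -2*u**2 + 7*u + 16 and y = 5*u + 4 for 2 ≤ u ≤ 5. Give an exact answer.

The difference (-2*u**2 + 7*u + 16) - (5*u + 4) = -2*u**2 + 2*u + 12 changes sign at u = 3 inside [2, 5], so split the integral there.
∫[2,3] (-2*u**2 + 2*u + 12) du = 13/3.
∫[3,5] (-2*u**2 + 2*u + 12) du = -76/3; the area of that piece is 76/3.
Total area = 13/3 + 76/3 = 89/3.

89/3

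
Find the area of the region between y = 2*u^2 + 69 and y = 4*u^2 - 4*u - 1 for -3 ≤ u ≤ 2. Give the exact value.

On [-3, 2], (2*u^2 + 69) - (4*u^2 - 4*u - 1) = -2*u^2 + 4*u + 70 is ≥ 0 throughout, so the area is a single integral of |-2*u^2 + 4*u + 70|.
∫[-3,2] (-2*u^2 + 4*u + 70) du = 950/3.

950/3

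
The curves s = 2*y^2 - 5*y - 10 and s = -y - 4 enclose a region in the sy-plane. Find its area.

Both boundary curves give s as a function of y, so integrate with respect to y. Setting them equal: 2*y^2 - 4*y - 6 = 0, i.e. 2*(y - 3)*(y + 1) = 0, so they meet at y = -1, 3.
For y in [-1, 3], s = 2*y^2 - 5*y - 10 is on the left; area = ∫[-1,3] (-(2*y^2 - 4*y - 6)) dy = 64/3.

64/3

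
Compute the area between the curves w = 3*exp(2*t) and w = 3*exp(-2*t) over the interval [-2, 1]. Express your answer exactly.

The difference (3*exp(2*t)) - (3*exp(-2*t)) = 3*exp(2*t) - 3*exp(-2*t) changes sign at t = 0 inside [-2, 1], so split the integral there.
∫[-2,0] (3*exp(2*t) - 3*exp(-2*t)) dt = -3*exp(4)/2 - 3*exp(-4)/2 + 3; the area of that piece is -3 + 3*exp(-4)/2 + 3*exp(4)/2.
∫[0,1] (3*exp(2*t) - 3*exp(-2*t)) dt = -3 + 3*exp(-2)/2 + 3*exp(2)/2.
Total area = (-3 + 3*exp(-4)/2 + 3*exp(4)/2) + (-3 + 3*exp(-2)/2 + 3*exp(2)/2) = -6 + 3*exp(-4)/2 + 3*exp(-2)/2 + 3*exp(2)/2 + 3*exp(4)/2.

-6 + 3*exp(-4)/2 + 3*exp(-2)/2 + 3*exp(2)/2 + 3*exp(4)/2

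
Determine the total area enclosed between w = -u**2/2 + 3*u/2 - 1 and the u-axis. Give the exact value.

1/12

The curve meets the u-axis where -u**2/2 + 3*u/2 - 1 = 0, i.e. -(u - 2)*(u - 1)/2 = 0, at u = 1, 2.
On [1, 2] the curve lies above the axis; ∫[1,2] (-u**2/2 + 3*u/2 - 1) du = 1/12, giving area 1/12.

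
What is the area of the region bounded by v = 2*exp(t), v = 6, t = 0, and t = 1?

8 - 2*exp(1)

On [0, 1], (2*exp(t)) - (6) = 2*exp(t) - 6 is ≤ 0 throughout, so the area is a single integral of |2*exp(t) - 6|.
∫[0,1] (2*exp(t) - 6) dt = -8 + 2*exp(1); the area of that piece is 8 - 2*exp(1).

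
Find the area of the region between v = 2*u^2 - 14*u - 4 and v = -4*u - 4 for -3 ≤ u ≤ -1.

172/3

On [-3, -1], (2*u^2 - 14*u - 4) - (-4*u - 4) = 2*u^2 - 10*u is ≥ 0 throughout, so the area is a single integral of |2*u^2 - 10*u|.
∫[-3,-1] (2*u^2 - 10*u) du = 172/3.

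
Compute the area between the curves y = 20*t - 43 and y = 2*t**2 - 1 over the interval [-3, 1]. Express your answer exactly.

On [-3, 1], (20*t - 43) - (2*t**2 - 1) = -2*t**2 + 20*t - 42 is ≤ 0 throughout, so the area is a single integral of |-2*t**2 + 20*t - 42|.
∫[-3,1] (-2*t**2 + 20*t - 42) dt = -800/3; the area of that piece is 800/3.

800/3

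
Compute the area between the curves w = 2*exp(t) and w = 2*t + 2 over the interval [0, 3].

On [0, 3], (2*exp(t)) - (2*t + 2) = -2*t + 2*exp(t) - 2 is ≥ 0 throughout, so the area is a single integral of |-2*t + 2*exp(t) - 2|.
∫[0,3] (-2*t + 2*exp(t) - 2) dt = -17 + 2*exp(3).

-17 + 2*exp(3)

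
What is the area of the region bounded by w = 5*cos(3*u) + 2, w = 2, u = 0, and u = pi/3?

The difference (5*cos(3*u) + 2) - (2) = 5*cos(3*u) changes sign at u = pi/6 inside [0, pi/3], so split the integral there.
∫[0,pi/6] (5*cos(3*u)) du = 5/3.
∫[pi/6,pi/3] (5*cos(3*u)) du = -5/3; the area of that piece is 5/3.
Total area = 5/3 + 5/3 = 10/3.

10/3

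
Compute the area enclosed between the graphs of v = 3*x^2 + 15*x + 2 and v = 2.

125/2

Set the curves equal: 3*x^2 + 15*x + 2 = 2, so 3*x^2 + 15*x = 0, which factors as 3*x*(x + 5) = 0. The curves meet at x = -5, 0.
On [-5, 0], v = 2 is on top; that piece has area ∫[-5,0] (-(3*x^2 + 15*x)) dx = 125/2.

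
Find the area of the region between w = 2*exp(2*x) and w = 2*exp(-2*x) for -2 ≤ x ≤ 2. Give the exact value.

The difference (2*exp(2*x)) - (2*exp(-2*x)) = 2*exp(2*x) - 2*exp(-2*x) changes sign at x = 0 inside [-2, 2], so split the integral there.
∫[-2,0] (2*exp(2*x) - 2*exp(-2*x)) dx = -exp(4) - exp(-4) + 2; the area of that piece is -2 + exp(-4) + exp(4).
∫[0,2] (2*exp(2*x) - 2*exp(-2*x)) dx = -2 + exp(-4) + exp(4).
Total area = (-2 + exp(-4) + exp(4)) + (-2 + exp(-4) + exp(4)) = -4 + 2*exp(-4) + 2*exp(4).

-4 + 2*exp(-4) + 2*exp(4)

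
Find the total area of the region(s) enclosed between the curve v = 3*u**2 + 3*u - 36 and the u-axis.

The curve meets the u-axis where 3*u**2 + 3*u - 36 = 0, i.e. 3*(u - 3)*(u + 4) = 0, at u = -4, 3.
On [-4, 3] the curve lies below the axis; ∫[-4,3] (3*u**2 + 3*u - 36) du = -343/2, giving area 343/2.

343/2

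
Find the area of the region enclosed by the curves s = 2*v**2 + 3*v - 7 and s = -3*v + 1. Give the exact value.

Both boundary curves give s as a function of v, so integrate with respect to v. Setting them equal: 2*v**2 + 6*v - 8 = 0, i.e. 2*(v - 1)*(v + 4) = 0, so they meet at v = -4, 1.
For v in [-4, 1], s = 2*v**2 + 3*v - 7 is on the left; area = ∫[-4,1] (-(2*v**2 + 6*v - 8)) dv = 125/3.

125/3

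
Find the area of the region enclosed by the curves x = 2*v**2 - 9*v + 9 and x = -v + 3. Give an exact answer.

8/3

Both boundary curves give x as a function of v, so integrate with respect to v. Setting them equal: 2*v**2 - 8*v + 6 = 0, i.e. 2*(v - 3)*(v - 1) = 0, so they meet at v = 1, 3.
For v in [1, 3], x = 2*v**2 - 9*v + 9 is on the left; area = ∫[1,3] (-(2*v**2 - 8*v + 6)) dv = 8/3.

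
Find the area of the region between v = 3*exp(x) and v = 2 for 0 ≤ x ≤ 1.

On [0, 1], (3*exp(x)) - (2) = 3*exp(x) - 2 is ≥ 0 throughout, so the area is a single integral of |3*exp(x) - 2|.
∫[0,1] (3*exp(x) - 2) dx = -5 + 3*exp(1).

-5 + 3*exp(1)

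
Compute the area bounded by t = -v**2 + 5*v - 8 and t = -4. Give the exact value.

9/2

Both boundary curves give t as a function of v, so integrate with respect to v. Setting them equal: -v**2 + 5*v - 4 = 0, i.e. -(v - 4)*(v - 1) = 0, so they meet at v = 1, 4.
For v in [1, 4], t = -v**2 + 5*v - 8 is on the right; area = ∫[1,4] (-v**2 + 5*v - 4) dv = 9/2.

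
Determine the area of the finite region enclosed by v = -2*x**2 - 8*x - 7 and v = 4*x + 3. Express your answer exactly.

Set the curves equal: -2*x**2 - 8*x - 7 = 4*x + 3, so -2*x**2 - 12*x - 10 = 0, which factors as -2*(x + 1)*(x + 5) = 0. The curves meet at x = -5, -1.
On [-5, -1], v = -2*x**2 - 8*x - 7 is on top; that piece has area ∫[-5,-1] (-2*x**2 - 12*x - 10) dx = 64/3.

64/3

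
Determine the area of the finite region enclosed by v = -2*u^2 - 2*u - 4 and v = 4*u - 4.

Set the curves equal: -2*u^2 - 2*u - 4 = 4*u - 4, so -2*u^2 - 6*u = 0, which factors as -2*u*(u + 3) = 0. The curves meet at u = -3, 0.
On [-3, 0], v = -2*u^2 - 2*u - 4 is on top; that piece has area ∫[-3,0] (-2*u^2 - 6*u) du = 9.

9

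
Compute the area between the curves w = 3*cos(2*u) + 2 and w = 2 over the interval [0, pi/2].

3

The difference (3*cos(2*u) + 2) - (2) = 3*cos(2*u) changes sign at u = pi/4 inside [0, pi/2], so split the integral there.
∫[0,pi/4] (3*cos(2*u)) du = 3/2.
∫[pi/4,pi/2] (3*cos(2*u)) du = -3/2; the area of that piece is 3/2.
Total area = 3/2 + 3/2 = 3.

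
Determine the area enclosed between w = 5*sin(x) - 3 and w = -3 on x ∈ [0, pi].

On [0, pi], (5*sin(x) - 3) - (-3) = 5*sin(x) is ≥ 0 throughout, so the area is a single integral of |5*sin(x)|.
∫[0,pi] (5*sin(x)) dx = 10.

10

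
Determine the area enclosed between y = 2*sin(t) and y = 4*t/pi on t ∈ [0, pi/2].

On [0, pi/2], (2*sin(t)) - (4*t/pi) = -4*t/pi + 2*sin(t) is ≥ 0 throughout, so the area is a single integral of |-4*t/pi + 2*sin(t)|.
∫[0,pi/2] (-4*t/pi + 2*sin(t)) dt = 2 - pi/2.

2 - pi/2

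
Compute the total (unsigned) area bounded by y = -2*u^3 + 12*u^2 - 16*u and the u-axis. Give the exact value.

The curve meets the u-axis where -2*u^3 + 12*u^2 - 16*u = 0, i.e. -2*u*(u - 4)*(u - 2) = 0, at u = 0, 2, 4.
On [0, 2] the curve lies below the axis; ∫[0,2] (-2*u^3 + 12*u^2 - 16*u) du = -8, giving area 8.
On [2, 4] the curve lies above the axis; ∫[2,4] (-2*u^3 + 12*u^2 - 16*u) du = 8, giving area 8.
Total area = 8 + 8 = 16.

16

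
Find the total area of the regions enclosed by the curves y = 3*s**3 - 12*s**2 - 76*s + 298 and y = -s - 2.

4019/2

Set the curves equal: 3*s**3 - 12*s**2 - 76*s + 298 = -s - 2, so 3*s**3 - 12*s**2 - 75*s + 300 = 0, which factors as 3*(s - 5)*(s - 4)*(s + 5) = 0. The curves meet at s = -5, 4, 5.
On [-5, 4], y = 3*s**3 - 12*s**2 - 76*s + 298 is on top; that piece has area ∫[-5,4] (3*s**3 - 12*s**2 - 75*s + 300) ds = 8019/4.
On [4, 5], y = -s - 2 is on top; that piece has area ∫[4,5] (-(3*s**3 - 12*s**2 - 75*s + 300)) ds = 19/4.
Total enclosed area = 8019/4 + 19/4 = 4019/2.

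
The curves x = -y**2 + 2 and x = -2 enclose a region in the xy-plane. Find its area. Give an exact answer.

32/3

Both boundary curves give x as a function of y, so integrate with respect to y. Setting them equal: -y**2 + 4 = 0, i.e. -(y - 2)*(y + 2) = 0, so they meet at y = -2, 2.
For y in [-2, 2], x = -y**2 + 2 is on the right; area = ∫[-2,2] (-y**2 + 4) dy = 32/3.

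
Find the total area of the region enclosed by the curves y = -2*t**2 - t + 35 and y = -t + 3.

512/3

Set the curves equal: -2*t**2 - t + 35 = -t + 3, so -2*t**2 + 32 = 0, which factors as -2*(t - 4)*(t + 4) = 0. The curves meet at t = -4, 4.
On [-4, 4], y = -2*t**2 - t + 35 is on top; that piece has area ∫[-4,4] (-2*t**2 + 32) dt = 512/3.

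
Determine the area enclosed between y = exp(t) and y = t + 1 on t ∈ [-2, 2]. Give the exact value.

On [-2, 2], (exp(t)) - (t + 1) = -t + exp(t) - 1 is ≥ 0 throughout, so the area is a single integral of |-t + exp(t) - 1|.
∫[-2,2] (-t + exp(t) - 1) dt = -4 - exp(-2) + exp(2).

-4 - exp(-2) + exp(2)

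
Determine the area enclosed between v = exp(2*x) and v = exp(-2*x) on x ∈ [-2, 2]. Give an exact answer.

The difference (exp(2*x)) - (exp(-2*x)) = exp(2*x) - exp(-2*x) changes sign at x = 0 inside [-2, 2], so split the integral there.
∫[-2,0] (exp(2*x) - exp(-2*x)) dx = -exp(4)/2 - exp(-4)/2 + 1; the area of that piece is -1 + exp(-4)/2 + exp(4)/2.
∫[0,2] (exp(2*x) - exp(-2*x)) dx = -1 + exp(-4)/2 + exp(4)/2.
Total area = (-1 + exp(-4)/2 + exp(4)/2) + (-1 + exp(-4)/2 + exp(4)/2) = -2 + exp(-4) + exp(4).

-2 + exp(-4) + exp(4)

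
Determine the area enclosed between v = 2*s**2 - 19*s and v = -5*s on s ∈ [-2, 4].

308/3

The difference (2*s**2 - 19*s) - (-5*s) = 2*s**2 - 14*s changes sign at s = 0 inside [-2, 4], so split the integral there.
∫[-2,0] (2*s**2 - 14*s) ds = 100/3.
∫[0,4] (2*s**2 - 14*s) ds = -208/3; the area of that piece is 208/3.
Total area = 100/3 + 208/3 = 308/3.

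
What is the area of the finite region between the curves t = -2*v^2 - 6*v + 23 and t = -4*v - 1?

Both boundary curves give t as a function of v, so integrate with respect to v. Setting them equal: -2*v^2 - 2*v + 24 = 0, i.e. -2*(v - 3)*(v + 4) = 0, so they meet at v = -4, 3.
For v in [-4, 3], t = -2*v^2 - 6*v + 23 is on the right; area = ∫[-4,3] (-2*v^2 - 2*v + 24) dv = 343/3.

343/3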